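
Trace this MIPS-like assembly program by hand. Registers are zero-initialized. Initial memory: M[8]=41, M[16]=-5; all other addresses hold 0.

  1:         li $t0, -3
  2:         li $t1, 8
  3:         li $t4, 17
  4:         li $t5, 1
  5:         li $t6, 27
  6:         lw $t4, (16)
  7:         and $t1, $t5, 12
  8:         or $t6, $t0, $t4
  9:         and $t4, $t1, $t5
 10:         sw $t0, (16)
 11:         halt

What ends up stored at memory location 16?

after li $t0, -3: $t0=-3
after li $t1, 8: $t1=8
after li $t4, 17: $t4=17
after li $t5, 1: $t5=1
after li $t6, 27: $t6=27
after lw $t4, (16): $t4=M[16]=-5
after and $t1, $t5, 12: $t1=1&12=0
after or $t6, $t0, $t4: $t6=(-3)|(-5)=-1
after and $t4, $t1, $t5: $t4=0&1=0
sw $t0, (16) → M[16]=-3
halt.

-3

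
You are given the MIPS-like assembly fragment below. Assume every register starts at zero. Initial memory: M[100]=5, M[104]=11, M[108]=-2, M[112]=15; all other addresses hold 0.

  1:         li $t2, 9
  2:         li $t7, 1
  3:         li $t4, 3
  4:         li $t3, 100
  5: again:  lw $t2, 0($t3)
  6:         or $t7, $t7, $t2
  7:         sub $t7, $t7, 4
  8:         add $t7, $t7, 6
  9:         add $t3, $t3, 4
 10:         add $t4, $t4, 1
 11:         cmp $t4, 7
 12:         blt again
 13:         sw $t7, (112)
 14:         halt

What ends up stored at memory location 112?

$t2=9
$t7=1
$t4=3
$t3=100
$t2=M[100]=5
$t7=1|5=5
$t7=5-4=1
$t7=1+6=7
$t3=100+4=104
$t4=3+1=4
cmp $t4, 7  (cmp 4,7)
blt again: taken
$t2=M[104]=11
$t7=7|11=15
$t7=15-4=11
$t7=11+6=17
$t3=104+4=108
$t4=4+1=5
cmp $t4, 7  (cmp 5,7)
blt again: taken
$t2=M[108]=-2
$t7=17|(-2)=-1
$t7=(-1)-4=-5
$t7=(-5)+6=1
$t3=108+4=112
$t4=5+1=6
cmp $t4, 7  (cmp 6,7)
blt again: taken
$t2=M[112]=15
$t7=1|15=15
$t7=15-4=11
$t7=11+6=17
$t3=112+4=116
$t4=6+1=7
cmp $t4, 7  (cmp 7,7)
blt again: not taken
sw $t7, (112) → M[112]=17
halt.

17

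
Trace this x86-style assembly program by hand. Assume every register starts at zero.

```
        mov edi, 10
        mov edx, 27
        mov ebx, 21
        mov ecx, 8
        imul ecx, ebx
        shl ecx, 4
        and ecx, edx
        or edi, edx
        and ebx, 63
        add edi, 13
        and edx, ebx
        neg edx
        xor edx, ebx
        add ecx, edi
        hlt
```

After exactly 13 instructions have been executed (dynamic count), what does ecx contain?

after mov edi, 10: edi=10
after mov edx, 27: edx=27
after mov ebx, 21: ebx=21
after mov ecx, 8: ecx=8
after imul ecx, ebx: ecx=8*21=168
after shl ecx, 4: ecx=168<<4=2688
after and ecx, edx: ecx=2688&27=0
after or edi, edx: edi=10|27=27
after and ebx, 63: ebx=21&63=21
after add edi, 13: edi=27+13=40
after and edx, ebx: edx=27&21=17
after neg edx: edx=-(17)=-17
after xor edx, ebx: edx=(-17)^21=-6
After step 13: ecx = 0.

0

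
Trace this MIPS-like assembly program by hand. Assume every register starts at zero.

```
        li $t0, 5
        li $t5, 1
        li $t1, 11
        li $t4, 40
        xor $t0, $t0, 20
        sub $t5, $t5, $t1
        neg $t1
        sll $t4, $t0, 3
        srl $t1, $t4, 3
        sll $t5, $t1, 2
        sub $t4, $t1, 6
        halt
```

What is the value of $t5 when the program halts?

68

li $t0, 5 → $t0=5
li $t5, 1 → $t5=1
li $t1, 11 → $t1=11
li $t4, 40 → $t4=40
xor $t0, $t0, 20 → $t0=5^20=17
sub $t5, $t5, $t1 → $t5=1-11=-10
neg $t1 → $t1=-(11)=-11
sll $t4, $t0, 3 → $t4=17<<3=136
srl $t1, $t4, 3 → $t1=136>>3=17
sll $t5, $t1, 2 → $t5=17<<2=68
sub $t4, $t1, 6 → $t4=17-6=11
halt.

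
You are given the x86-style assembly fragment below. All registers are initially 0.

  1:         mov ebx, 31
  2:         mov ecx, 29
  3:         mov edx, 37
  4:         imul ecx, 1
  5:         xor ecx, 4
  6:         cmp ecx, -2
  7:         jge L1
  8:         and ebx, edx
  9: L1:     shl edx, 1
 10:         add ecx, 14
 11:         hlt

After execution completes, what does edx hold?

74

mov ebx, 31 → ebx=31
mov ecx, 29 → ecx=29
mov edx, 37 → edx=37
imul ecx, 1 → ecx=29*1=29
xor ecx, 4 → ecx=29^4=25
cmp ecx, -2  (cmp 25,-2)
jge L1: taken
shl edx, 1 → edx=37<<1=74
add ecx, 14 → ecx=25+14=39
halt.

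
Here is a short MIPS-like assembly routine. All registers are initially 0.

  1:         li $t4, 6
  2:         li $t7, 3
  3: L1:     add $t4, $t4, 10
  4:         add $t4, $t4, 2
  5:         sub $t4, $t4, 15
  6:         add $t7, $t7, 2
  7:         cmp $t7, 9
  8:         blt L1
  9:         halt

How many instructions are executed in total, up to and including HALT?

li $t4, 6 → $t4=6
li $t7, 3 → $t7=3
add $t4, $t4, 10 → $t4=6+10=16
add $t4, $t4, 2 → $t4=16+2=18
sub $t4, $t4, 15 → $t4=18-15=3
add $t7, $t7, 2 → $t7=3+2=5
cmp $t7, 9  (cmp 5,9)
blt L1: taken
add $t4, $t4, 10 → $t4=3+10=13
add $t4, $t4, 2 → $t4=13+2=15
sub $t4, $t4, 15 → $t4=15-15=0
add $t7, $t7, 2 → $t7=5+2=7
cmp $t7, 9  (cmp 7,9)
blt L1: taken
add $t4, $t4, 10 → $t4=0+10=10
add $t4, $t4, 2 → $t4=10+2=12
sub $t4, $t4, 15 → $t4=12-15=-3
add $t7, $t7, 2 → $t7=7+2=9
cmp $t7, 9  (cmp 9,9)
blt L1: not taken
halt.
Total executed instructions: 21.

21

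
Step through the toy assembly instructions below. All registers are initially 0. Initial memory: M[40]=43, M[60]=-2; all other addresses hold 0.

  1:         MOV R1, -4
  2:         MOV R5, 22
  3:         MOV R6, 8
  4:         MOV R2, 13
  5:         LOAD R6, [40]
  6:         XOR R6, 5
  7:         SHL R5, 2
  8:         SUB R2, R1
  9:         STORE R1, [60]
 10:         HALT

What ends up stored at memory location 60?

-4

MOV R1, -4 → R1=-4
MOV R5, 22 → R5=22
MOV R6, 8 → R6=8
MOV R2, 13 → R2=13
LOAD R6, [40] → R6=M[40]=43
XOR R6, 5 → R6=43^5=46
SHL R5, 2 → R5=22<<2=88
SUB R2, R1 → R2=13-(-4)=17
STORE R1, [60] → M[60]=-4
halt.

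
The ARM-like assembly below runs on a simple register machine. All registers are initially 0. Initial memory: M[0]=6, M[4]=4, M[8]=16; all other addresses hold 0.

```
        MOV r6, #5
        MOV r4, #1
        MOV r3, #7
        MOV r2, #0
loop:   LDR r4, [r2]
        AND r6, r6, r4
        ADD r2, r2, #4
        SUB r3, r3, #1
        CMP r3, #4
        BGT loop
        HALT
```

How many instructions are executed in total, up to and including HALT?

after MOV r6, #5: r6=5
after MOV r4, #1: r4=1
after MOV r3, #7: r3=7
after MOV r2, #0: r2=0
after LDR r4, [r2]: r4=M[0]=6
after AND r6, r6, r4: r6=5&6=4
after ADD r2, r2, #4: r2=0+4=4
after SUB r3, r3, #1: r3=7-1=6
CMP r3, #4  (cmp 6,4)
BGT loop: taken
after LDR r4, [r2]: r4=M[4]=4
after AND r6, r6, r4: r6=4&4=4
after ADD r2, r2, #4: r2=4+4=8
after SUB r3, r3, #1: r3=6-1=5
CMP r3, #4  (cmp 5,4)
BGT loop: taken
after LDR r4, [r2]: r4=M[8]=16
after AND r6, r6, r4: r6=4&16=0
after ADD r2, r2, #4: r2=8+4=12
after SUB r3, r3, #1: r3=5-1=4
CMP r3, #4  (cmp 4,4)
BGT loop: not taken
halt.
Total executed instructions: 23.

23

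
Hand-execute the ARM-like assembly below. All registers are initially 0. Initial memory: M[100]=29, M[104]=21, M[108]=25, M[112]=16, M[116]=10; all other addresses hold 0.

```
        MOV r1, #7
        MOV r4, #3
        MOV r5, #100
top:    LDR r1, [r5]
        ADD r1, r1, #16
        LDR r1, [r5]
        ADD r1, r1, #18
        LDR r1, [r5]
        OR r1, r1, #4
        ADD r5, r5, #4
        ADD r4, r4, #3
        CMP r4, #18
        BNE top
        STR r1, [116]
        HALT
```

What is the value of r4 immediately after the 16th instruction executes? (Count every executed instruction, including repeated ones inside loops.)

6

MOV r1, #7 → r1=7
MOV r4, #3 → r4=3
MOV r5, #100 → r5=100
LDR r1, [r5] → r1=M[100]=29
ADD r1, r1, #16 → r1=29+16=45
LDR r1, [r5] → r1=M[100]=29
ADD r1, r1, #18 → r1=29+18=47
LDR r1, [r5] → r1=M[100]=29
OR r1, r1, #4 → r1=29|4=29
ADD r5, r5, #4 → r5=100+4=104
ADD r4, r4, #3 → r4=3+3=6
CMP r4, #18  (cmp 6,18)
BNE top: taken
LDR r1, [r5] → r1=M[104]=21
ADD r1, r1, #16 → r1=21+16=37
LDR r1, [r5] → r1=M[104]=21
After step 16: r4 = 6.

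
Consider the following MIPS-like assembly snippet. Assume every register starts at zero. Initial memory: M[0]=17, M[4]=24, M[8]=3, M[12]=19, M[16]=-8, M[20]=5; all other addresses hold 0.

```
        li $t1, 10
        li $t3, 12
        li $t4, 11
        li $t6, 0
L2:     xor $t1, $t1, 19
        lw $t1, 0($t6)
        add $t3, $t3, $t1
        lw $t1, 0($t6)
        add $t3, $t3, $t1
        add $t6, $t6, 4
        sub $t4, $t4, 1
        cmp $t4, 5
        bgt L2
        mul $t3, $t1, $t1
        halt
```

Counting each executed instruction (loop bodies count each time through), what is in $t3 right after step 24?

after li $t1, 10: $t1=10
after li $t3, 12: $t3=12
after li $t4, 11: $t4=11
after li $t6, 0: $t6=0
after xor $t1, $t1, 19: $t1=10^19=25
after lw $t1, 0($t6): $t1=M[0]=17
after add $t3, $t3, $t1: $t3=12+17=29
after lw $t1, 0($t6): $t1=M[0]=17
after add $t3, $t3, $t1: $t3=29+17=46
after add $t6, $t6, 4: $t6=0+4=4
after sub $t4, $t4, 1: $t4=11-1=10
cmp $t4, 5  (cmp 10,5)
bgt L2: taken
after xor $t1, $t1, 19: $t1=17^19=2
after lw $t1, 0($t6): $t1=M[4]=24
after add $t3, $t3, $t1: $t3=46+24=70
after lw $t1, 0($t6): $t1=M[4]=24
after add $t3, $t3, $t1: $t3=70+24=94
after add $t6, $t6, 4: $t6=4+4=8
after sub $t4, $t4, 1: $t4=10-1=9
cmp $t4, 5  (cmp 9,5)
bgt L2: taken
after xor $t1, $t1, 19: $t1=24^19=11
after lw $t1, 0($t6): $t1=M[8]=3
After step 24: $t3 = 94.

94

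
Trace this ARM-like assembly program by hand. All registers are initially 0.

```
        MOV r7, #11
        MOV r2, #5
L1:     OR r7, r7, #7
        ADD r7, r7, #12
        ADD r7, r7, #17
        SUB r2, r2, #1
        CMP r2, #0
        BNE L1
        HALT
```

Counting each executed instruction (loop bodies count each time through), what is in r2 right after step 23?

r7=11
r2=5
r7=11|7=15
r7=15+12=27
r7=27+17=44
r2=5-1=4
CMP r2, #0  (cmp 4,0)
BNE L1: taken
r7=44|7=47
r7=47+12=59
r7=59+17=76
r2=4-1=3
CMP r2, #0  (cmp 3,0)
BNE L1: taken
r7=76|7=79
r7=79+12=91
r7=91+17=108
r2=3-1=2
CMP r2, #0  (cmp 2,0)
BNE L1: taken
r7=108|7=111
r7=111+12=123
r7=123+17=140
After step 23: r2 = 2.

2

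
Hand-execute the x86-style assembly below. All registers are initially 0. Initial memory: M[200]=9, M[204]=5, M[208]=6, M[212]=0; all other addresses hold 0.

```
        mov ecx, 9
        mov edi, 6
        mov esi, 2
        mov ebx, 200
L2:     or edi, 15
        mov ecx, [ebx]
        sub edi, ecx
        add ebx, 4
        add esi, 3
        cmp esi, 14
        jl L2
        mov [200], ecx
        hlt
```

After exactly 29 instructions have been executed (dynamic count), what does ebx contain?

216

ecx=9
edi=6
esi=2
ebx=200
edi=6|15=15
ecx=M[200]=9
edi=15-9=6
ebx=200+4=204
esi=2+3=5
cmp esi, 14  (cmp 5,14)
jl L2: taken
edi=6|15=15
ecx=M[204]=5
edi=15-5=10
ebx=204+4=208
esi=5+3=8
cmp esi, 14  (cmp 8,14)
jl L2: taken
edi=10|15=15
ecx=M[208]=6
edi=15-6=9
ebx=208+4=212
esi=8+3=11
cmp esi, 14  (cmp 11,14)
jl L2: taken
edi=9|15=15
ecx=M[212]=0
edi=15-0=15
ebx=212+4=216
After step 29: ebx = 216.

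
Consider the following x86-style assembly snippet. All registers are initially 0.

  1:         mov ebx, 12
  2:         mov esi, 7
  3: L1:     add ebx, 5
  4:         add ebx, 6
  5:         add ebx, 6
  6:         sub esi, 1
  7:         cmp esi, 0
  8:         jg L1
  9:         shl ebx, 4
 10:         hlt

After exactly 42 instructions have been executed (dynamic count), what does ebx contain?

after mov ebx, 12: ebx=12
after mov esi, 7: esi=7
after add ebx, 5: ebx=12+5=17
after add ebx, 6: ebx=17+6=23
after add ebx, 6: ebx=23+6=29
after sub esi, 1: esi=7-1=6
cmp esi, 0  (cmp 6,0)
jg L1: taken
after add ebx, 5: ebx=29+5=34
after add ebx, 6: ebx=34+6=40
after add ebx, 6: ebx=40+6=46
after sub esi, 1: esi=6-1=5
cmp esi, 0  (cmp 5,0)
jg L1: taken
after add ebx, 5: ebx=46+5=51
after add ebx, 6: ebx=51+6=57
after add ebx, 6: ebx=57+6=63
after sub esi, 1: esi=5-1=4
cmp esi, 0  (cmp 4,0)
jg L1: taken
after add ebx, 5: ebx=63+5=68
after add ebx, 6: ebx=68+6=74
after add ebx, 6: ebx=74+6=80
after sub esi, 1: esi=4-1=3
cmp esi, 0  (cmp 3,0)
jg L1: taken
after add ebx, 5: ebx=80+5=85
after add ebx, 6: ebx=85+6=91
after add ebx, 6: ebx=91+6=97
after sub esi, 1: esi=3-1=2
cmp esi, 0  (cmp 2,0)
jg L1: taken
after add ebx, 5: ebx=97+5=102
after add ebx, 6: ebx=102+6=108
after add ebx, 6: ebx=108+6=114
after sub esi, 1: esi=2-1=1
cmp esi, 0  (cmp 1,0)
jg L1: taken
after add ebx, 5: ebx=114+5=119
after add ebx, 6: ebx=119+6=125
after add ebx, 6: ebx=125+6=131
after sub esi, 1: esi=1-1=0
After step 42: ebx = 131.

131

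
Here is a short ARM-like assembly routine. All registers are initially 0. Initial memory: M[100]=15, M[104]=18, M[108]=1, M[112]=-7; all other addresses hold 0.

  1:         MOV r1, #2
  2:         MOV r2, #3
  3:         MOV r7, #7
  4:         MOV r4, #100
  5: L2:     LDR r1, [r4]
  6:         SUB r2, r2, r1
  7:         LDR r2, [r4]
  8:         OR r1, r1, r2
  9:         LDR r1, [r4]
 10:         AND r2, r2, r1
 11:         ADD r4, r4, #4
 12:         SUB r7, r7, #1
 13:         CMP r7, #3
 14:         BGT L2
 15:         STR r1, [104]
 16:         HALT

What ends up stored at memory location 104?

r1=2
r2=3
r7=7
r4=100
r1=M[100]=15
r2=3-15=-12
r2=M[100]=15
r1=15|15=15
r1=M[100]=15
r2=15&15=15
r4=100+4=104
r7=7-1=6
CMP r7, #3  (cmp 6,3)
BGT L2: taken
r1=M[104]=18
r2=15-18=-3
r2=M[104]=18
r1=18|18=18
r1=M[104]=18
r2=18&18=18
r4=104+4=108
r7=6-1=5
CMP r7, #3  (cmp 5,3)
BGT L2: taken
r1=M[108]=1
r2=18-1=17
r2=M[108]=1
r1=1|1=1
r1=M[108]=1
r2=1&1=1
r4=108+4=112
r7=5-1=4
CMP r7, #3  (cmp 4,3)
BGT L2: taken
r1=M[112]=-7
r2=1-(-7)=8
r2=M[112]=-7
r1=(-7)|(-7)=-7
r1=M[112]=-7
r2=(-7)&(-7)=-7
r4=112+4=116
r7=4-1=3
CMP r7, #3  (cmp 3,3)
BGT L2: not taken
STR r1, [104] → M[104]=-7
halt.

-7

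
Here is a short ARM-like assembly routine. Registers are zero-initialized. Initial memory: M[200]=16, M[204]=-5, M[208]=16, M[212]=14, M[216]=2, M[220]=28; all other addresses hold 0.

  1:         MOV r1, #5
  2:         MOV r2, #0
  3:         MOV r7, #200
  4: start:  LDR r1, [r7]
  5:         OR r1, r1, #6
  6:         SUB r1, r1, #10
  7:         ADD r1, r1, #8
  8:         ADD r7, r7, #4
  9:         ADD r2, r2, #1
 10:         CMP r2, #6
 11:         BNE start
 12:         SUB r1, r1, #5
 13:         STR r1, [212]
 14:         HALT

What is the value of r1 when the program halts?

r1=5
r2=0
r7=200
r1=M[200]=16
r1=16|6=22
r1=22-10=12
r1=12+8=20
r7=200+4=204
r2=0+1=1
CMP r2, #6  (cmp 1,6)
BNE start: taken
r1=M[204]=-5
r1=(-5)|6=-1
r1=(-1)-10=-11
r1=(-11)+8=-3
r7=204+4=208
r2=1+1=2
CMP r2, #6  (cmp 2,6)
BNE start: taken
r1=M[208]=16
r1=16|6=22
r1=22-10=12
r1=12+8=20
r7=208+4=212
r2=2+1=3
CMP r2, #6  (cmp 3,6)
BNE start: taken
r1=M[212]=14
r1=14|6=14
r1=14-10=4
r1=4+8=12
r7=212+4=216
r2=3+1=4
CMP r2, #6  (cmp 4,6)
BNE start: taken
r1=M[216]=2
r1=2|6=6
r1=6-10=-4
r1=(-4)+8=4
r7=216+4=220
r2=4+1=5
CMP r2, #6  (cmp 5,6)
BNE start: taken
r1=M[220]=28
r1=28|6=30
r1=30-10=20
r1=20+8=28
r7=220+4=224
r2=5+1=6
CMP r2, #6  (cmp 6,6)
BNE start: not taken
r1=28-5=23
STR r1, [212] → M[212]=23
halt.

23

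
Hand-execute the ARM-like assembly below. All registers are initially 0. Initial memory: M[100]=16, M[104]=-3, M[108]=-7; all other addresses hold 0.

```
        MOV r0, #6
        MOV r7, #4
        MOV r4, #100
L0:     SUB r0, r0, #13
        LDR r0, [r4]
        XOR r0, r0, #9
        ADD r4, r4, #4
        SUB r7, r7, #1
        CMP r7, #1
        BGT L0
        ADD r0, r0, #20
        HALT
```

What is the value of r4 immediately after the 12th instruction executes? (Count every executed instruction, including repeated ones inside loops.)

MOV r0, #6 → r0=6
MOV r7, #4 → r7=4
MOV r4, #100 → r4=100
SUB r0, r0, #13 → r0=6-13=-7
LDR r0, [r4] → r0=M[100]=16
XOR r0, r0, #9 → r0=16^9=25
ADD r4, r4, #4 → r4=100+4=104
SUB r7, r7, #1 → r7=4-1=3
CMP r7, #1  (cmp 3,1)
BGT L0: taken
SUB r0, r0, #13 → r0=25-13=12
LDR r0, [r4] → r0=M[104]=-3
After step 12: r4 = 104.

104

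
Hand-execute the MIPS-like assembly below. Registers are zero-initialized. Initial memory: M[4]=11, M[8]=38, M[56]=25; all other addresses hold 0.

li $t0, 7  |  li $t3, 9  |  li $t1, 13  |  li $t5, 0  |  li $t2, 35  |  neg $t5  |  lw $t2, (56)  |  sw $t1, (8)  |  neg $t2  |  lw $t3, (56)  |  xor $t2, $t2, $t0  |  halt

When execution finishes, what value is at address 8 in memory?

li $t0, 7 → $t0=7
li $t3, 9 → $t3=9
li $t1, 13 → $t1=13
li $t5, 0 → $t5=0
li $t2, 35 → $t2=35
neg $t5 → $t5=-(0)=0
lw $t2, (56) → $t2=M[56]=25
sw $t1, (8) → M[8]=13
neg $t2 → $t2=-(25)=-25
lw $t3, (56) → $t3=M[56]=25
xor $t2, $t2, $t0 → $t2=(-25)^7=-32
halt.

13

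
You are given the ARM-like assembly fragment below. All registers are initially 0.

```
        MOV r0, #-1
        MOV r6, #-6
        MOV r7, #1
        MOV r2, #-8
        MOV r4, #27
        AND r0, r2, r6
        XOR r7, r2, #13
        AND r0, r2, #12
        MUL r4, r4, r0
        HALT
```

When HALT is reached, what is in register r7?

-11

MOV r0, #-1 → r0=-1
MOV r6, #-6 → r6=-6
MOV r7, #1 → r7=1
MOV r2, #-8 → r2=-8
MOV r4, #27 → r4=27
AND r0, r2, r6 → r0=(-8)&(-6)=-8
XOR r7, r2, #13 → r7=(-8)^13=-11
AND r0, r2, #12 → r0=(-8)&12=8
MUL r4, r4, r0 → r4=27*8=216
halt.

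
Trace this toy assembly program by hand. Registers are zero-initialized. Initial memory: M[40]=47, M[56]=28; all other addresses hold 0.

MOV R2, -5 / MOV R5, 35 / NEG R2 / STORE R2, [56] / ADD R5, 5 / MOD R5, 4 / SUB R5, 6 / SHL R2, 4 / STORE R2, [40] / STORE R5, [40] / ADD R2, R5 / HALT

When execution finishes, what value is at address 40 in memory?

-6

MOV R2, -5 → R2=-5
MOV R5, 35 → R5=35
NEG R2 → R2=-(-5)=5
STORE R2, [56] → M[56]=5
ADD R5, 5 → R5=35+5=40
MOD R5, 4 → R5=40%4=0
SUB R5, 6 → R5=0-6=-6
SHL R2, 4 → R2=5<<4=80
STORE R2, [40] → M[40]=80
STORE R5, [40] → M[40]=-6
ADD R2, R5 → R2=80+(-6)=74
halt.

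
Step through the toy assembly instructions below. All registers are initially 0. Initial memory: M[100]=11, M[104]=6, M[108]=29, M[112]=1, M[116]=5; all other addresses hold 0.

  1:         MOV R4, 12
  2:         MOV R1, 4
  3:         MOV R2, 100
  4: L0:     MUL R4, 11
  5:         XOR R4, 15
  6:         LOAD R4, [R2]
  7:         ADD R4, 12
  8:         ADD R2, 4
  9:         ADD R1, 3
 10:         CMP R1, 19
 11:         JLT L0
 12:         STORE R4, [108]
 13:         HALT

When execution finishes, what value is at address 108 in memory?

17

after MOV R4, 12: R4=12
after MOV R1, 4: R1=4
after MOV R2, 100: R2=100
after MUL R4, 11: R4=12*11=132
after XOR R4, 15: R4=132^15=139
after LOAD R4, [R2]: R4=M[100]=11
after ADD R4, 12: R4=11+12=23
after ADD R2, 4: R2=100+4=104
after ADD R1, 3: R1=4+3=7
CMP R1, 19  (cmp 7,19)
JLT L0: taken
after MUL R4, 11: R4=23*11=253
after XOR R4, 15: R4=253^15=242
after LOAD R4, [R2]: R4=M[104]=6
after ADD R4, 12: R4=6+12=18
after ADD R2, 4: R2=104+4=108
after ADD R1, 3: R1=7+3=10
CMP R1, 19  (cmp 10,19)
JLT L0: taken
after MUL R4, 11: R4=18*11=198
after XOR R4, 15: R4=198^15=201
after LOAD R4, [R2]: R4=M[108]=29
after ADD R4, 12: R4=29+12=41
after ADD R2, 4: R2=108+4=112
after ADD R1, 3: R1=10+3=13
CMP R1, 19  (cmp 13,19)
JLT L0: taken
after MUL R4, 11: R4=41*11=451
after XOR R4, 15: R4=451^15=460
after LOAD R4, [R2]: R4=M[112]=1
after ADD R4, 12: R4=1+12=13
after ADD R2, 4: R2=112+4=116
after ADD R1, 3: R1=13+3=16
CMP R1, 19  (cmp 16,19)
JLT L0: taken
after MUL R4, 11: R4=13*11=143
after XOR R4, 15: R4=143^15=128
after LOAD R4, [R2]: R4=M[116]=5
after ADD R4, 12: R4=5+12=17
after ADD R2, 4: R2=116+4=120
after ADD R1, 3: R1=16+3=19
CMP R1, 19  (cmp 19,19)
JLT L0: not taken
STORE R4, [108] → M[108]=17
halt.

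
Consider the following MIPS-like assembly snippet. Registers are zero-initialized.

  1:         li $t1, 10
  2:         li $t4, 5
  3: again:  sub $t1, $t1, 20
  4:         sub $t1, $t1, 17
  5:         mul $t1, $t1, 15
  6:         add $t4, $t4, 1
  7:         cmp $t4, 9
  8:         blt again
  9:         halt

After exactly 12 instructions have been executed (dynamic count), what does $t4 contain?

after li $t1, 10: $t1=10
after li $t4, 5: $t4=5
after sub $t1, $t1, 20: $t1=10-20=-10
after sub $t1, $t1, 17: $t1=(-10)-17=-27
after mul $t1, $t1, 15: $t1=(-27)*15=-405
after add $t4, $t4, 1: $t4=5+1=6
cmp $t4, 9  (cmp 6,9)
blt again: taken
after sub $t1, $t1, 20: $t1=(-405)-20=-425
after sub $t1, $t1, 17: $t1=(-425)-17=-442
after mul $t1, $t1, 15: $t1=(-442)*15=-6630
after add $t4, $t4, 1: $t4=6+1=7
After step 12: $t4 = 7.

7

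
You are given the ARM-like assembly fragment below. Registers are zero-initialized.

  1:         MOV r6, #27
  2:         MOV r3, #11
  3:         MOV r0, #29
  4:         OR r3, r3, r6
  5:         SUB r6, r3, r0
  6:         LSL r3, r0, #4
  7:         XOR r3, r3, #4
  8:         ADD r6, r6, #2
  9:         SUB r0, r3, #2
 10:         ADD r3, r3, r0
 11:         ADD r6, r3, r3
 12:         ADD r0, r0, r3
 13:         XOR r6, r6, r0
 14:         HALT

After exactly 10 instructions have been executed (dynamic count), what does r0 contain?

466

r6=27
r3=11
r0=29
r3=11|27=27
r6=27-29=-2
r3=29<<4=464
r3=464^4=468
r6=(-2)+2=0
r0=468-2=466
r3=468+466=934
After step 10: r0 = 466.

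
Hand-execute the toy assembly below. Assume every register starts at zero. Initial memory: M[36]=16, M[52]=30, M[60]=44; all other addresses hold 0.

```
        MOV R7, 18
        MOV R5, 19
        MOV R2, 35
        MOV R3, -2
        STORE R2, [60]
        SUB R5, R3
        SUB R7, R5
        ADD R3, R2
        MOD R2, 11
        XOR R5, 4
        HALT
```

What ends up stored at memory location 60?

35

after MOV R7, 18: R7=18
after MOV R5, 19: R5=19
after MOV R2, 35: R2=35
after MOV R3, -2: R3=-2
STORE R2, [60] → M[60]=35
after SUB R5, R3: R5=19-(-2)=21
after SUB R7, R5: R7=18-21=-3
after ADD R3, R2: R3=(-2)+35=33
after MOD R2, 11: R2=35%11=2
after XOR R5, 4: R5=21^4=17
halt.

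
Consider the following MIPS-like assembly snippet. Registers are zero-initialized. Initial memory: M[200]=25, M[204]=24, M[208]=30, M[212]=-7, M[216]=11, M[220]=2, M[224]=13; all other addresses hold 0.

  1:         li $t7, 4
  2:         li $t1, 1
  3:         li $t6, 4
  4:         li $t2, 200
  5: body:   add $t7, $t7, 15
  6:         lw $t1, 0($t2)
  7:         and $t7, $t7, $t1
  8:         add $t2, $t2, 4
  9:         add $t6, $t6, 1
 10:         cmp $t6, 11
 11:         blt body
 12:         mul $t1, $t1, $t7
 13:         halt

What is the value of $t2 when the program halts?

$t7=4
$t1=1
$t6=4
$t2=200
$t7=4+15=19
$t1=M[200]=25
$t7=19&25=17
$t2=200+4=204
$t6=4+1=5
cmp $t6, 11  (cmp 5,11)
blt body: taken
$t7=17+15=32
$t1=M[204]=24
$t7=32&24=0
$t2=204+4=208
$t6=5+1=6
cmp $t6, 11  (cmp 6,11)
blt body: taken
$t7=0+15=15
$t1=M[208]=30
$t7=15&30=14
$t2=208+4=212
$t6=6+1=7
cmp $t6, 11  (cmp 7,11)
blt body: taken
$t7=14+15=29
$t1=M[212]=-7
$t7=29&(-7)=25
$t2=212+4=216
$t6=7+1=8
cmp $t6, 11  (cmp 8,11)
blt body: taken
$t7=25+15=40
$t1=M[216]=11
$t7=40&11=8
$t2=216+4=220
$t6=8+1=9
cmp $t6, 11  (cmp 9,11)
blt body: taken
$t7=8+15=23
$t1=M[220]=2
$t7=23&2=2
$t2=220+4=224
$t6=9+1=10
cmp $t6, 11  (cmp 10,11)
blt body: taken
$t7=2+15=17
$t1=M[224]=13
$t7=17&13=1
$t2=224+4=228
$t6=10+1=11
cmp $t6, 11  (cmp 11,11)
blt body: not taken
$t1=13*1=13
halt.

228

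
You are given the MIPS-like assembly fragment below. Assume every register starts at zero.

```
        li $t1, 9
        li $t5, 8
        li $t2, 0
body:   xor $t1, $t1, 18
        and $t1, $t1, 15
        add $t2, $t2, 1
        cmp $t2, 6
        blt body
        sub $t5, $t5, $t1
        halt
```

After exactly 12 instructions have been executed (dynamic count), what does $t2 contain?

2

li $t1, 9 → $t1=9
li $t5, 8 → $t5=8
li $t2, 0 → $t2=0
xor $t1, $t1, 18 → $t1=9^18=27
and $t1, $t1, 15 → $t1=27&15=11
add $t2, $t2, 1 → $t2=0+1=1
cmp $t2, 6  (cmp 1,6)
blt body: taken
xor $t1, $t1, 18 → $t1=11^18=25
and $t1, $t1, 15 → $t1=25&15=9
add $t2, $t2, 1 → $t2=1+1=2
cmp $t2, 6  (cmp 2,6)
After step 12: $t2 = 2.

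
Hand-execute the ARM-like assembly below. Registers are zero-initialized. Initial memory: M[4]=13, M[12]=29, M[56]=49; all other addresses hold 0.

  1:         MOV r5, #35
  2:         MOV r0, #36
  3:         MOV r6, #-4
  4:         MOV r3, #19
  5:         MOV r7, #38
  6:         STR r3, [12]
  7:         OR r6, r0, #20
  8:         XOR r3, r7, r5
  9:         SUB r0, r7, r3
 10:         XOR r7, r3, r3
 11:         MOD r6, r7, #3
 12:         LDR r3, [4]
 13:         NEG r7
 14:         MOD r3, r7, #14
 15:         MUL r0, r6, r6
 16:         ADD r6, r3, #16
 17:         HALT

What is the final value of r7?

r5=35
r0=36
r6=-4
r3=19
r7=38
STR r3, [12] → M[12]=19
r6=36|20=52
r3=38^35=5
r0=38-5=33
r7=5^5=0
r6=0%3=0
r3=M[4]=13
r7=-(0)=0
r3=0%14=0
r0=0*0=0
r6=0+16=16
halt.

0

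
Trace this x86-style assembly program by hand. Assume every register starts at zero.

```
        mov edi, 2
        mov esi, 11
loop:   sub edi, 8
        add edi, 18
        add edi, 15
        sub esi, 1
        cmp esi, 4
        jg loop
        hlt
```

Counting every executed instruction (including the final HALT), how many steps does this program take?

45

edi=2
esi=11
edi=2-8=-6
edi=(-6)+18=12
edi=12+15=27
esi=11-1=10
cmp esi, 4  (cmp 10,4)
jg loop: taken
edi=27-8=19
edi=19+18=37
edi=37+15=52
esi=10-1=9
cmp esi, 4  (cmp 9,4)
jg loop: taken
edi=52-8=44
edi=44+18=62
edi=62+15=77
esi=9-1=8
cmp esi, 4  (cmp 8,4)
jg loop: taken
edi=77-8=69
edi=69+18=87
edi=87+15=102
esi=8-1=7
cmp esi, 4  (cmp 7,4)
jg loop: taken
edi=102-8=94
edi=94+18=112
edi=112+15=127
esi=7-1=6
cmp esi, 4  (cmp 6,4)
jg loop: taken
edi=127-8=119
edi=119+18=137
edi=137+15=152
esi=6-1=5
cmp esi, 4  (cmp 5,4)
jg loop: taken
edi=152-8=144
edi=144+18=162
edi=162+15=177
esi=5-1=4
cmp esi, 4  (cmp 4,4)
jg loop: not taken
halt.
Total executed instructions: 45.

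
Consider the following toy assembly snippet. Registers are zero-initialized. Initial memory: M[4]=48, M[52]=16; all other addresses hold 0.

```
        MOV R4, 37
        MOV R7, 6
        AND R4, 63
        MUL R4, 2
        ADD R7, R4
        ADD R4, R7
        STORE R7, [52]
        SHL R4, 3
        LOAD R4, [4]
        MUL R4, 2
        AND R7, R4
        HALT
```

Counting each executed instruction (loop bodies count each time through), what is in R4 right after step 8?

after MOV R4, 37: R4=37
after MOV R7, 6: R7=6
after AND R4, 63: R4=37&63=37
after MUL R4, 2: R4=37*2=74
after ADD R7, R4: R7=6+74=80
after ADD R4, R7: R4=74+80=154
STORE R7, [52] → M[52]=80
after SHL R4, 3: R4=154<<3=1232
After step 8: R4 = 1232.

1232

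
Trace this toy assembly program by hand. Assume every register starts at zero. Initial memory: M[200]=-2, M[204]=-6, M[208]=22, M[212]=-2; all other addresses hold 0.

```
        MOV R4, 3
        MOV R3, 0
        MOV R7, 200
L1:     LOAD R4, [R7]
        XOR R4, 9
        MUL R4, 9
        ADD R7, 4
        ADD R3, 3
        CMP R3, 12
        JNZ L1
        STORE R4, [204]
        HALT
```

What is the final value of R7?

R4=3
R3=0
R7=200
R4=M[200]=-2
R4=(-2)^9=-9
R4=(-9)*9=-81
R7=200+4=204
R3=0+3=3
CMP R3, 12  (cmp 3,12)
JNZ L1: taken
R4=M[204]=-6
R4=(-6)^9=-13
R4=(-13)*9=-117
R7=204+4=208
R3=3+3=6
CMP R3, 12  (cmp 6,12)
JNZ L1: taken
R4=M[208]=22
R4=22^9=31
R4=31*9=279
R7=208+4=212
R3=6+3=9
CMP R3, 12  (cmp 9,12)
JNZ L1: taken
R4=M[212]=-2
R4=(-2)^9=-9
R4=(-9)*9=-81
R7=212+4=216
R3=9+3=12
CMP R3, 12  (cmp 12,12)
JNZ L1: not taken
STORE R4, [204] → M[204]=-81
halt.

216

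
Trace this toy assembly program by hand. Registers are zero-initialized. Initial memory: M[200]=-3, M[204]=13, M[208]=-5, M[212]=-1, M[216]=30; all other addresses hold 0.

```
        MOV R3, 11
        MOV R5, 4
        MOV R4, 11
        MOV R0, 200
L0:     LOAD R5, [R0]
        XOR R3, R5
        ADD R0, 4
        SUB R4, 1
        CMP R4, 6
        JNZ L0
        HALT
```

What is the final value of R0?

R3=11
R5=4
R4=11
R0=200
R5=M[200]=-3
R3=11^(-3)=-10
R0=200+4=204
R4=11-1=10
CMP R4, 6  (cmp 10,6)
JNZ L0: taken
R5=M[204]=13
R3=(-10)^13=-5
R0=204+4=208
R4=10-1=9
CMP R4, 6  (cmp 9,6)
JNZ L0: taken
R5=M[208]=-5
R3=(-5)^(-5)=0
R0=208+4=212
R4=9-1=8
CMP R4, 6  (cmp 8,6)
JNZ L0: taken
R5=M[212]=-1
R3=0^(-1)=-1
R0=212+4=216
R4=8-1=7
CMP R4, 6  (cmp 7,6)
JNZ L0: taken
R5=M[216]=30
R3=(-1)^30=-31
R0=216+4=220
R4=7-1=6
CMP R4, 6  (cmp 6,6)
JNZ L0: not taken
halt.

220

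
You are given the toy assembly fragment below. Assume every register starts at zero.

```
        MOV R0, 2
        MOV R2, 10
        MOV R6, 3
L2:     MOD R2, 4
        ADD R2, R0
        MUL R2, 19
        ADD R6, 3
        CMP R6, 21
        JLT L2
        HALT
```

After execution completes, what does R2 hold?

38

after MOV R0, 2: R0=2
after MOV R2, 10: R2=10
after MOV R6, 3: R6=3
after MOD R2, 4: R2=10%4=2
after ADD R2, R0: R2=2+2=4
after MUL R2, 19: R2=4*19=76
after ADD R6, 3: R6=3+3=6
CMP R6, 21  (cmp 6,21)
JLT L2: taken
after MOD R2, 4: R2=76%4=0
after ADD R2, R0: R2=0+2=2
after MUL R2, 19: R2=2*19=38
after ADD R6, 3: R6=6+3=9
CMP R6, 21  (cmp 9,21)
JLT L2: taken
after MOD R2, 4: R2=38%4=2
after ADD R2, R0: R2=2+2=4
after MUL R2, 19: R2=4*19=76
after ADD R6, 3: R6=9+3=12
CMP R6, 21  (cmp 12,21)
JLT L2: taken
after MOD R2, 4: R2=76%4=0
after ADD R2, R0: R2=0+2=2
after MUL R2, 19: R2=2*19=38
after ADD R6, 3: R6=12+3=15
CMP R6, 21  (cmp 15,21)
JLT L2: taken
after MOD R2, 4: R2=38%4=2
after ADD R2, R0: R2=2+2=4
after MUL R2, 19: R2=4*19=76
after ADD R6, 3: R6=15+3=18
CMP R6, 21  (cmp 18,21)
JLT L2: taken
after MOD R2, 4: R2=76%4=0
after ADD R2, R0: R2=0+2=2
after MUL R2, 19: R2=2*19=38
after ADD R6, 3: R6=18+3=21
CMP R6, 21  (cmp 21,21)
JLT L2: not taken
halt.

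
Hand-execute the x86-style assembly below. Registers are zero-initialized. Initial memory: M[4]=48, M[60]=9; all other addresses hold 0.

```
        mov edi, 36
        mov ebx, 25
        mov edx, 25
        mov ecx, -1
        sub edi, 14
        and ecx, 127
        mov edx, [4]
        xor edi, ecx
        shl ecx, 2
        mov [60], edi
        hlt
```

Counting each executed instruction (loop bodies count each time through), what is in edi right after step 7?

mov edi, 36 → edi=36
mov ebx, 25 → ebx=25
mov edx, 25 → edx=25
mov ecx, -1 → ecx=-1
sub edi, 14 → edi=36-14=22
and ecx, 127 → ecx=(-1)&127=127
mov edx, [4] → edx=M[4]=48
After step 7: edi = 22.

22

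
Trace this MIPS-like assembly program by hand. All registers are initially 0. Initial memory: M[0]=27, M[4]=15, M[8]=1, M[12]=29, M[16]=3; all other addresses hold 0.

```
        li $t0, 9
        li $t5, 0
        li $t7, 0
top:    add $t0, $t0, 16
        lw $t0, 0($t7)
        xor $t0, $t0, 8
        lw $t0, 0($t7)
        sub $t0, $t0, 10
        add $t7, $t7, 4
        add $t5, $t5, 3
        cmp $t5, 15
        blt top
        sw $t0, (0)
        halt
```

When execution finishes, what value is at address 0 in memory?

-7

after li $t0, 9: $t0=9
after li $t5, 0: $t5=0
after li $t7, 0: $t7=0
after add $t0, $t0, 16: $t0=9+16=25
after lw $t0, 0($t7): $t0=M[0]=27
after xor $t0, $t0, 8: $t0=27^8=19
after lw $t0, 0($t7): $t0=M[0]=27
after sub $t0, $t0, 10: $t0=27-10=17
after add $t7, $t7, 4: $t7=0+4=4
after add $t5, $t5, 3: $t5=0+3=3
cmp $t5, 15  (cmp 3,15)
blt top: taken
after add $t0, $t0, 16: $t0=17+16=33
after lw $t0, 0($t7): $t0=M[4]=15
after xor $t0, $t0, 8: $t0=15^8=7
after lw $t0, 0($t7): $t0=M[4]=15
after sub $t0, $t0, 10: $t0=15-10=5
after add $t7, $t7, 4: $t7=4+4=8
after add $t5, $t5, 3: $t5=3+3=6
cmp $t5, 15  (cmp 6,15)
blt top: taken
after add $t0, $t0, 16: $t0=5+16=21
after lw $t0, 0($t7): $t0=M[8]=1
after xor $t0, $t0, 8: $t0=1^8=9
after lw $t0, 0($t7): $t0=M[8]=1
after sub $t0, $t0, 10: $t0=1-10=-9
after add $t7, $t7, 4: $t7=8+4=12
after add $t5, $t5, 3: $t5=6+3=9
cmp $t5, 15  (cmp 9,15)
blt top: taken
after add $t0, $t0, 16: $t0=(-9)+16=7
after lw $t0, 0($t7): $t0=M[12]=29
after xor $t0, $t0, 8: $t0=29^8=21
after lw $t0, 0($t7): $t0=M[12]=29
after sub $t0, $t0, 10: $t0=29-10=19
after add $t7, $t7, 4: $t7=12+4=16
after add $t5, $t5, 3: $t5=9+3=12
cmp $t5, 15  (cmp 12,15)
blt top: taken
after add $t0, $t0, 16: $t0=19+16=35
after lw $t0, 0($t7): $t0=M[16]=3
after xor $t0, $t0, 8: $t0=3^8=11
after lw $t0, 0($t7): $t0=M[16]=3
after sub $t0, $t0, 10: $t0=3-10=-7
after add $t7, $t7, 4: $t7=16+4=20
after add $t5, $t5, 3: $t5=12+3=15
cmp $t5, 15  (cmp 15,15)
blt top: not taken
sw $t0, (0) → M[0]=-7
halt.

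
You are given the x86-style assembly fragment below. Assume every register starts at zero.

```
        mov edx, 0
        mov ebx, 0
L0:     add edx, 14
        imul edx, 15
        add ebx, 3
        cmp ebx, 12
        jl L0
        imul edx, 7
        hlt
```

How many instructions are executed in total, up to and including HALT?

24

edx=0
ebx=0
edx=0+14=14
edx=14*15=210
ebx=0+3=3
cmp ebx, 12  (cmp 3,12)
jl L0: taken
edx=210+14=224
edx=224*15=3360
ebx=3+3=6
cmp ebx, 12  (cmp 6,12)
jl L0: taken
edx=3360+14=3374
edx=3374*15=50610
ebx=6+3=9
cmp ebx, 12  (cmp 9,12)
jl L0: taken
edx=50610+14=50624
edx=50624*15=759360
ebx=9+3=12
cmp ebx, 12  (cmp 12,12)
jl L0: not taken
edx=759360*7=5315520
halt.
Total executed instructions: 24.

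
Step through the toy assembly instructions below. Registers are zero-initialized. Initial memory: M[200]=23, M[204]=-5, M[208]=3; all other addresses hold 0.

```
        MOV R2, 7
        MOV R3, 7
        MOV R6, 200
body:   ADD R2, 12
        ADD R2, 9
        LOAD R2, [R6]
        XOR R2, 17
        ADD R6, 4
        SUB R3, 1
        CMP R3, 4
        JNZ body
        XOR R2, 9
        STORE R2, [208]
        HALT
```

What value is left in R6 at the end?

after MOV R2, 7: R2=7
after MOV R3, 7: R3=7
after MOV R6, 200: R6=200
after ADD R2, 12: R2=7+12=19
after ADD R2, 9: R2=19+9=28
after LOAD R2, [R6]: R2=M[200]=23
after XOR R2, 17: R2=23^17=6
after ADD R6, 4: R6=200+4=204
after SUB R3, 1: R3=7-1=6
CMP R3, 4  (cmp 6,4)
JNZ body: taken
after ADD R2, 12: R2=6+12=18
after ADD R2, 9: R2=18+9=27
after LOAD R2, [R6]: R2=M[204]=-5
after XOR R2, 17: R2=(-5)^17=-22
after ADD R6, 4: R6=204+4=208
after SUB R3, 1: R3=6-1=5
CMP R3, 4  (cmp 5,4)
JNZ body: taken
after ADD R2, 12: R2=(-22)+12=-10
after ADD R2, 9: R2=(-10)+9=-1
after LOAD R2, [R6]: R2=M[208]=3
after XOR R2, 17: R2=3^17=18
after ADD R6, 4: R6=208+4=212
after SUB R3, 1: R3=5-1=4
CMP R3, 4  (cmp 4,4)
JNZ body: not taken
after XOR R2, 9: R2=18^9=27
STORE R2, [208] → M[208]=27
halt.

212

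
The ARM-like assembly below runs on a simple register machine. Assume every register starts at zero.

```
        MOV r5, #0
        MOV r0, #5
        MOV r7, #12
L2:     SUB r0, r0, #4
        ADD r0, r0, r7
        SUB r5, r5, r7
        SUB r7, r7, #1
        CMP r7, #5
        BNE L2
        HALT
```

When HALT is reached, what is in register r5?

-63

after MOV r5, #0: r5=0
after MOV r0, #5: r0=5
after MOV r7, #12: r7=12
after SUB r0, r0, #4: r0=5-4=1
after ADD r0, r0, r7: r0=1+12=13
after SUB r5, r5, r7: r5=0-12=-12
after SUB r7, r7, #1: r7=12-1=11
CMP r7, #5  (cmp 11,5)
BNE L2: taken
after SUB r0, r0, #4: r0=13-4=9
after ADD r0, r0, r7: r0=9+11=20
after SUB r5, r5, r7: r5=(-12)-11=-23
after SUB r7, r7, #1: r7=11-1=10
CMP r7, #5  (cmp 10,5)
BNE L2: taken
after SUB r0, r0, #4: r0=20-4=16
after ADD r0, r0, r7: r0=16+10=26
after SUB r5, r5, r7: r5=(-23)-10=-33
after SUB r7, r7, #1: r7=10-1=9
CMP r7, #5  (cmp 9,5)
BNE L2: taken
after SUB r0, r0, #4: r0=26-4=22
after ADD r0, r0, r7: r0=22+9=31
after SUB r5, r5, r7: r5=(-33)-9=-42
after SUB r7, r7, #1: r7=9-1=8
CMP r7, #5  (cmp 8,5)
BNE L2: taken
after SUB r0, r0, #4: r0=31-4=27
after ADD r0, r0, r7: r0=27+8=35
after SUB r5, r5, r7: r5=(-42)-8=-50
after SUB r7, r7, #1: r7=8-1=7
CMP r7, #5  (cmp 7,5)
BNE L2: taken
after SUB r0, r0, #4: r0=35-4=31
after ADD r0, r0, r7: r0=31+7=38
after SUB r5, r5, r7: r5=(-50)-7=-57
after SUB r7, r7, #1: r7=7-1=6
CMP r7, #5  (cmp 6,5)
BNE L2: taken
after SUB r0, r0, #4: r0=38-4=34
after ADD r0, r0, r7: r0=34+6=40
after SUB r5, r5, r7: r5=(-57)-6=-63
after SUB r7, r7, #1: r7=6-1=5
CMP r7, #5  (cmp 5,5)
BNE L2: not taken
halt.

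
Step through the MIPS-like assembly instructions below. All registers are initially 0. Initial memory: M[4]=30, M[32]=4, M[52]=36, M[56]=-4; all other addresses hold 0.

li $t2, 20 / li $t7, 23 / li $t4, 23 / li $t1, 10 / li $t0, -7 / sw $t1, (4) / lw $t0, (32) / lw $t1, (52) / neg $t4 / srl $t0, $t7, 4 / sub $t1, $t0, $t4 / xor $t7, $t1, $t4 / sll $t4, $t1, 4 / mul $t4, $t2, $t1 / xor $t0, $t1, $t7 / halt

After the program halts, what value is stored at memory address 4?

after li $t2, 20: $t2=20
after li $t7, 23: $t7=23
after li $t4, 23: $t4=23
after li $t1, 10: $t1=10
after li $t0, -7: $t0=-7
sw $t1, (4) → M[4]=10
after lw $t0, (32): $t0=M[32]=4
after lw $t1, (52): $t1=M[52]=36
after neg $t4: $t4=-(23)=-23
after srl $t0, $t7, 4: $t0=23>>4=1
after sub $t1, $t0, $t4: $t1=1-(-23)=24
after xor $t7, $t1, $t4: $t7=24^(-23)=-15
after sll $t4, $t1, 4: $t4=24<<4=384
after mul $t4, $t2, $t1: $t4=20*24=480
after xor $t0, $t1, $t7: $t0=24^(-15)=-23
halt.

10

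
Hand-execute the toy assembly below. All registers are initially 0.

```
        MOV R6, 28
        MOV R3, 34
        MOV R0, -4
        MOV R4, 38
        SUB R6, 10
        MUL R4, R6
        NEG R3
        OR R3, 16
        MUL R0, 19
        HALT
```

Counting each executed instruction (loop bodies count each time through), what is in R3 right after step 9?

-34

after MOV R6, 28: R6=28
after MOV R3, 34: R3=34
after MOV R0, -4: R0=-4
after MOV R4, 38: R4=38
after SUB R6, 10: R6=28-10=18
after MUL R4, R6: R4=38*18=684
after NEG R3: R3=-(34)=-34
after OR R3, 16: R3=(-34)|16=-34
after MUL R0, 19: R0=(-4)*19=-76
After step 9: R3 = -34.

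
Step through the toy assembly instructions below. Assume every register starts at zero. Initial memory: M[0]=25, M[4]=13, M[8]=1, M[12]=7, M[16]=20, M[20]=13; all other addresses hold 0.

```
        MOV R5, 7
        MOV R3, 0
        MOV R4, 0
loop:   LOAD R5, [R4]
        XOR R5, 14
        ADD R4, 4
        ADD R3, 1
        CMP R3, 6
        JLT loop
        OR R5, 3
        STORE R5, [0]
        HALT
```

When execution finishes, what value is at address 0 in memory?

3

R5=7
R3=0
R4=0
R5=M[0]=25
R5=25^14=23
R4=0+4=4
R3=0+1=1
CMP R3, 6  (cmp 1,6)
JLT loop: taken
R5=M[4]=13
R5=13^14=3
R4=4+4=8
R3=1+1=2
CMP R3, 6  (cmp 2,6)
JLT loop: taken
R5=M[8]=1
R5=1^14=15
R4=8+4=12
R3=2+1=3
CMP R3, 6  (cmp 3,6)
JLT loop: taken
R5=M[12]=7
R5=7^14=9
R4=12+4=16
R3=3+1=4
CMP R3, 6  (cmp 4,6)
JLT loop: taken
R5=M[16]=20
R5=20^14=26
R4=16+4=20
R3=4+1=5
CMP R3, 6  (cmp 5,6)
JLT loop: taken
R5=M[20]=13
R5=13^14=3
R4=20+4=24
R3=5+1=6
CMP R3, 6  (cmp 6,6)
JLT loop: not taken
R5=3|3=3
STORE R5, [0] → M[0]=3
halt.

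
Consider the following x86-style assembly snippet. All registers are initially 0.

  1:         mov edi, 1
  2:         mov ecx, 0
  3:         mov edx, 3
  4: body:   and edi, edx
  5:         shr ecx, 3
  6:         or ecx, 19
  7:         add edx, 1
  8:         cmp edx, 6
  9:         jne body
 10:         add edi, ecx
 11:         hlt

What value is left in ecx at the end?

edi=1
ecx=0
edx=3
edi=1&3=1
ecx=0>>3=0
ecx=0|19=19
edx=3+1=4
cmp edx, 6  (cmp 4,6)
jne body: taken
edi=1&4=0
ecx=19>>3=2
ecx=2|19=19
edx=4+1=5
cmp edx, 6  (cmp 5,6)
jne body: taken
edi=0&5=0
ecx=19>>3=2
ecx=2|19=19
edx=5+1=6
cmp edx, 6  (cmp 6,6)
jne body: not taken
edi=0+19=19
halt.

19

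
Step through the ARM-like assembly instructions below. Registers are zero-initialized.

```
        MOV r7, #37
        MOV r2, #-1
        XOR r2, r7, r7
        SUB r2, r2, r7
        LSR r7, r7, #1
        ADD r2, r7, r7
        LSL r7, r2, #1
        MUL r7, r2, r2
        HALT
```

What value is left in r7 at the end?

after MOV r7, #37: r7=37
after MOV r2, #-1: r2=-1
after XOR r2, r7, r7: r2=37^37=0
after SUB r2, r2, r7: r2=0-37=-37
after LSR r7, r7, #1: r7=37>>1=18
after ADD r2, r7, r7: r2=18+18=36
after LSL r7, r2, #1: r7=36<<1=72
after MUL r7, r2, r2: r7=36*36=1296
halt.

1296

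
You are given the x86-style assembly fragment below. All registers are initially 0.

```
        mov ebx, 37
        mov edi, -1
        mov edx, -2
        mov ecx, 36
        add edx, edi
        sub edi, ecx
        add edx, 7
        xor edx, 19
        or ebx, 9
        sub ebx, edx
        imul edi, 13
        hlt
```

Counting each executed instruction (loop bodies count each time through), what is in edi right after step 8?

-37

after mov ebx, 37: ebx=37
after mov edi, -1: edi=-1
after mov edx, -2: edx=-2
after mov ecx, 36: ecx=36
after add edx, edi: edx=(-2)+(-1)=-3
after sub edi, ecx: edi=(-1)-36=-37
after add edx, 7: edx=(-3)+7=4
after xor edx, 19: edx=4^19=23
After step 8: edi = -37.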